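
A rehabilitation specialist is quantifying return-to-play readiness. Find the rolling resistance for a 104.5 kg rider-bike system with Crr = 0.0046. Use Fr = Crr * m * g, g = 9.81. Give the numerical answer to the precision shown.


m * g = 104.5 * 9.81 = 1025.145 N
Fr = 0.0046 * 1025.145 = 4.716 N

4.716 N


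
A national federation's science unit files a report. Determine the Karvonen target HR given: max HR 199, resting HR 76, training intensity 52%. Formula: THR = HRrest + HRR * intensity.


HRR = HRmax - HRrest = 199 - 76 = 123
THR = 76 + 123 * 0.52
= 139.96 bpm

139.96 bpm


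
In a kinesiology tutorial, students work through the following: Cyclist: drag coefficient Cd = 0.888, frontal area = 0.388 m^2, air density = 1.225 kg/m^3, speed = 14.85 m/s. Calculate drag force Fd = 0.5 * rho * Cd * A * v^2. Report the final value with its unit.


v^2 = 14.85^2 = 220.5225
Fd = 0.5 * 1.225 * 0.888 * 0.388 * 220.5225
= 46.538 N

46.538 N


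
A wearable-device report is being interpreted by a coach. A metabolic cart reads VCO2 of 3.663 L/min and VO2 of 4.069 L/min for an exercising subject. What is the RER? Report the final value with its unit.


RER = VCO2 / VO2 = 3.663 / 4.069 = 0.9002

0.9002


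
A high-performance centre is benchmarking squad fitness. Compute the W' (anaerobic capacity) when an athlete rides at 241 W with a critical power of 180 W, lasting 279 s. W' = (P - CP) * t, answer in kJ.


Above-CP power = 61 W
Duration = 279 s
W' = 61 * 279 = 17019 J
Convert: 17019 / 1000 = 17.019 kJ

17.019 kJ


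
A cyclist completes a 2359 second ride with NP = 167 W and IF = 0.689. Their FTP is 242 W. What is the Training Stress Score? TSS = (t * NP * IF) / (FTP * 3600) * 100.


t * NP * IF = 2359 * 167 * 0.689 = 271433.617
FTP * 3600 = 871200
TSS = (271433.617 / 871200) * 100 = 31.16

31.16 TSS


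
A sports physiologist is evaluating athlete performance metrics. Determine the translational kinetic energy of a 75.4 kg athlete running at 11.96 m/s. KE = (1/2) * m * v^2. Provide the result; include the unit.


KE = 0.5 * m * v^2
= 0.5 * 75.4 * 11.96^2
= 0.5 * 75.4 * 143.0416
= 5392.67 J

5392.67 J


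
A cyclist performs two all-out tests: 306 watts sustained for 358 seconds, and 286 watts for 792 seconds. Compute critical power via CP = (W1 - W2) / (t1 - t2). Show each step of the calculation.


W1 = P1 * t1 = 306 * 358 = 109548 J
W2 = P2 * t2 = 286 * 792 = 226512 J
CP = (109548 - 226512) / (358 - 792)
= 269.5 W

269.5 W


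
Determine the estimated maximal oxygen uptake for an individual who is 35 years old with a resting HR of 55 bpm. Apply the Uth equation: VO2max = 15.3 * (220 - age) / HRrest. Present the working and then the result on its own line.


HRmax = 220 - 35 = 185
VO2max = 15.3 * (185 / 55)
= 15.3 * 3.3636
= 51.46 mL/kg/min

51.46 mL/kg/min


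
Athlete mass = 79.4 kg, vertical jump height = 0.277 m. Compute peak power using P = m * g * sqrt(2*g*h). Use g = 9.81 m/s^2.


sqrt(2 * 9.81 * 0.277) = sqrt(5.43474) = 2.331253 m/s
P = 79.4 * 9.81 * 2.331253
= 1815.85 W

1815.85 W


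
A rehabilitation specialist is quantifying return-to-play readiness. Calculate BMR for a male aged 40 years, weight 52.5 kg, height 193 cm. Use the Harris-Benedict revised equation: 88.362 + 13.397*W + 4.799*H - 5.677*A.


Substituting values:
W term = 13.397 * 52.5 = 703.3425
H term = 4.799 * 193 = 926.207
A term = 5.677 * 40 = 227.08
BMR = 1490.83 kcal/day

1490.83 kcal/day


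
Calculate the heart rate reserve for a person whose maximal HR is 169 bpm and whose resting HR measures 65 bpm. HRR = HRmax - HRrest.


HRmax = 169 bpm
HRrest = 65 bpm
HRR = 169 - 65 = 104 bpm

104 bpm


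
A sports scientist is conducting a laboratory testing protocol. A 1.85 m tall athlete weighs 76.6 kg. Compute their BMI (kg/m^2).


height^2 = 3.4225 m^2
BMI = 76.6 / 3.4225 = 22.38 kg/m^2

22.38 kg/m^2


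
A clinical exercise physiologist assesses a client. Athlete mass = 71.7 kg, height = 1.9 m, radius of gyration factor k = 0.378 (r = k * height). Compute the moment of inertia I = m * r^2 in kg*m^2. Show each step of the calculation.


r = k * height = 0.378 * 1.9 = 0.7182 m
r^2 = 0.7182^2 = 0.515811
I = 71.7 * 0.515811 = 36.984 kg*m^2

36.984 kg*m^2


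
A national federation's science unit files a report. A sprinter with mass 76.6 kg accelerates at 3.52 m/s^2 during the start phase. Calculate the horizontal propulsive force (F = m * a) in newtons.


F = m * a
= 76.6 * 3.52
= 269.63 N

269.63 N


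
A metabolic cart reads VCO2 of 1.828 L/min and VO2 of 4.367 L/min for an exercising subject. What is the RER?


RER = VCO2 / VO2 = 1.828 / 4.367 = 0.4186

0.4186


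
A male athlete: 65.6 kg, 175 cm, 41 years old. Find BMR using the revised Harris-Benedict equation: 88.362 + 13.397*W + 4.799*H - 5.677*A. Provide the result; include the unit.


Intercept = 88.362
Weight contribution = 13.397 * 65.6 = 878.8432
Height contribution = 4.799 * 175 = 839.825
Age contribution = 5.677 * 41 = 232.757
BMR = 88.362 + 878.8432 + 839.825 - 232.757
= 1574.27 kcal/day

1574.27 kcal/day


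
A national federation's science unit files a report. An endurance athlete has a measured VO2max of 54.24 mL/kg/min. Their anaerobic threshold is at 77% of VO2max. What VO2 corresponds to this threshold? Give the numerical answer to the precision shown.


Anaerobic threshold VO2 = VO2max * 77%
= 54.24 * 0.77
= 41.76 mL/kg/min

41.76 mL/kg/min


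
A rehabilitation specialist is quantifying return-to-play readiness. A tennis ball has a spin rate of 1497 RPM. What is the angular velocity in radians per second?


Convert RPM to rad/s: multiply by 2*pi and divide by 60
omega = 1497 * 2 * pi / 60
= 156.765 rad/s

156.765 rad/s


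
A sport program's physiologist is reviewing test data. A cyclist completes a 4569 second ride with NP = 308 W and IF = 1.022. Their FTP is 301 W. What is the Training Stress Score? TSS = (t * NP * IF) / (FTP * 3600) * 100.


t * NP * IF = 4569 * 308 * 1.022 = 1438211.544
FTP * 3600 = 1083600
TSS = (1438211.544 / 1083600) * 100 = 132.73

132.73 TSS


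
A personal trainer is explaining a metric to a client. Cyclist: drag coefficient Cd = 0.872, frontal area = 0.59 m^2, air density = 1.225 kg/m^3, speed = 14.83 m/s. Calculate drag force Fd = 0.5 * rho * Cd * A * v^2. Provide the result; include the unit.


v^2 = 14.83^2 = 219.9289
Fd = 0.5 * 1.225 * 0.872 * 0.59 * 219.9289
= 69.304 N

69.304 N


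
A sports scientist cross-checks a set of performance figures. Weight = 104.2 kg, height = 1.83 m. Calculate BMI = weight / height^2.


height^2 = 1.83^2 = 3.3489
BMI = 104.2 / 3.3489 = 31.11 kg/m^2

31.11 kg/m^2


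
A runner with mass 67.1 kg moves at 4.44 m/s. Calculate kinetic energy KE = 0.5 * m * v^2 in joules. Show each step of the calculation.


v^2 = 4.44^2 = 19.7136
KE = 0.5 * 67.1 * 19.7136
= 661.39 J

661.39 J


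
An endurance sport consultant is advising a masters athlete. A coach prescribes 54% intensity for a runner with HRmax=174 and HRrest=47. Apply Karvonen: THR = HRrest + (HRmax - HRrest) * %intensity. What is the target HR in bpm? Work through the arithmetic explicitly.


Heart rate reserve = 174 - 47 = 127
Intensity fraction = 54 / 100 = 0.54
THR = 47 + 127 * 0.54 = 115.58 bpm

115.58 bpm


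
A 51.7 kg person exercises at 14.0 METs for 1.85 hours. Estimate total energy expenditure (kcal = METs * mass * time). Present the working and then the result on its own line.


Energy = METs * mass(kg) * time(h)
= 14.0 * 51.7 * 1.85
= 1339.03 kcal

1339.03 kcal


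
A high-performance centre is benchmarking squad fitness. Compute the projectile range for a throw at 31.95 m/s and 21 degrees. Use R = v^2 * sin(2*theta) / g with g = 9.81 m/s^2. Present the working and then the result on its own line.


Two times the angle = 42 degrees
sin(42) = 0.669131
R = 1020.8025 * 0.669131 / 9.81 = 69.628 m

69.628 m


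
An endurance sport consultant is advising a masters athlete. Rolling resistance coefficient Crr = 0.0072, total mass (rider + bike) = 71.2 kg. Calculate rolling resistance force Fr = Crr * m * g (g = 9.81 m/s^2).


Fr = Crr * m * g
= 0.0072 * 71.2 * 9.81
= 5.029 N

5.029 N


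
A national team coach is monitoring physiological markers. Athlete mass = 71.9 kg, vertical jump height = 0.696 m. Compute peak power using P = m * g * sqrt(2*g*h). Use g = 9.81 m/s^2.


sqrt(2 * 9.81 * 0.696) = sqrt(13.65552) = 3.695338 m/s
P = 71.9 * 9.81 * 3.695338
= 2606.47 W

2606.47 W


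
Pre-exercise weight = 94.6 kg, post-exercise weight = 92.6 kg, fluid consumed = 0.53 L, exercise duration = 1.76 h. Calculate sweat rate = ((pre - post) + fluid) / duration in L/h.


Weight loss = 94.6 - 92.6 = 2.0 kg (approx L)
Total sweat = 2.0 + 0.53 = 2.53 L
Sweat rate = 2.53 / 1.76 = 1.438 L/h

1.438 L/h


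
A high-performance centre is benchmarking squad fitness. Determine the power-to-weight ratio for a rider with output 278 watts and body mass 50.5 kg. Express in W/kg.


P/W = 278 / 50.5 = 5.505 W/kg

5.505 W/kg


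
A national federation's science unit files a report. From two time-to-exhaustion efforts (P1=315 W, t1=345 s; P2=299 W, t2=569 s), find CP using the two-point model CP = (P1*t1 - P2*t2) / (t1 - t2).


Work in trial 1 = 108675 J
Work in trial 2 = 170131 J
Delta work = -61456 J
Delta time = -224 s
CP = -61456 / -224 = 274.36 W

274.36 W


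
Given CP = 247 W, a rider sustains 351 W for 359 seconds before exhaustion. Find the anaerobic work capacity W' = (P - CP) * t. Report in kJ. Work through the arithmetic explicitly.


Excess power = 351 - 247 = 104 W
Work above CP = 104 * 359 = 37336 J
W' = 37.336 kJ

37.336 kJ


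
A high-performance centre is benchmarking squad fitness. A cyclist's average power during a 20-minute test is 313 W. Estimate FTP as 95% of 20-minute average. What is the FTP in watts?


FTP = 20-min power * 0.95
= 313 * 0.95
= 297.35 W

297.35 W


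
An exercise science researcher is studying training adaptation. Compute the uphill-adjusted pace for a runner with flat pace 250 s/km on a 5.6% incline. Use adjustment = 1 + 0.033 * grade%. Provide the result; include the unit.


Adjustment factor = 1 + 0.033 * 5.6 = 1.1848
Grade-adjusted pace = 250 * 1.1848 = 296.2 s/km

296.2 s/km


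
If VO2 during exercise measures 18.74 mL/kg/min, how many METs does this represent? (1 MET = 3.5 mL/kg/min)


METs = VO2 / 3.5 = 18.74 / 3.5 = 5.35

5.35 METs


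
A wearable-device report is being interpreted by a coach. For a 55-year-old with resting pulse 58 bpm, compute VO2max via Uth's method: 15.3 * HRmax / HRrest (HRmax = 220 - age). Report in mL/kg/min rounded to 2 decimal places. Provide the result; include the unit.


Step 1: HRmax = 220 - 55 = 165 bpm
Step 2: Ratio = 165 / 58 = 2.8448
Step 3: VO2max = 15.3 * 2.8448 = 43.53 mL/kg/min

43.53 mL/kg/min


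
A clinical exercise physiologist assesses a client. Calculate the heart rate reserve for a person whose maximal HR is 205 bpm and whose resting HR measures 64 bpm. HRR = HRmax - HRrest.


HRmax = 205 bpm
HRrest = 64 bpm
HRR = 205 - 64 = 141 bpm

141 bpm


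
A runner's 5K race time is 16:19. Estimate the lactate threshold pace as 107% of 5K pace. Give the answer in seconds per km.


Total race time = 16*60 + 19 = 979 seconds
5K pace = 979 / 5 = 195.8 sec/km
LT pace = 195.8 * 1.07 = 209.51 sec/km

209.51 s/km


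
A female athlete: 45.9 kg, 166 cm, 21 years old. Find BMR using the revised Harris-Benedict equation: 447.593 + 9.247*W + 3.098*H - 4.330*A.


Intercept = 447.593
Weight contribution = 9.247 * 45.9 = 424.4373
Height contribution = 3.098 * 166 = 514.268
Age contribution = 4.33 * 21 = 90.93
BMR = 447.593 + 424.4373 + 514.268 - 90.93
= 1295.37 kcal/day

1295.37 kcal/day


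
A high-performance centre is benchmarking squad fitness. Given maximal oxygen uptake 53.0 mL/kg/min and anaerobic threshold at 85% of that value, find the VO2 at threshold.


Percentage as decimal = 0.85
VO2 at AT = 53.0 * 0.85 = 45.05 mL/kg/min

45.05 mL/kg/min


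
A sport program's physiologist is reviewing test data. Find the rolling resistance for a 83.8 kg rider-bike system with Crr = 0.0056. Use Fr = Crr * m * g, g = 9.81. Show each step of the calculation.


m * g = 83.8 * 9.81 = 822.078 N
Fr = 0.0056 * 822.078 = 4.604 N

4.604 N


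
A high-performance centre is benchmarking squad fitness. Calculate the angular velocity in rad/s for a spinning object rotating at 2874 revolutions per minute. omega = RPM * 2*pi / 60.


omega = RPM * 2*pi / 60
= 2874 * 6.28318531 / 60
= 300.965 rad/s

300.965 rad/s


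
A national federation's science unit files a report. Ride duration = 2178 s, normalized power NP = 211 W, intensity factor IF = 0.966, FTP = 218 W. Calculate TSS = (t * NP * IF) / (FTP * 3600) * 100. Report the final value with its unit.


Numerator = 2178 * 211 * 0.966 = 443933.028
Denominator = 218 * 3600 = 784800
TSS = 443933.028 / 784800 * 100
= 56.57

56.57 TSS


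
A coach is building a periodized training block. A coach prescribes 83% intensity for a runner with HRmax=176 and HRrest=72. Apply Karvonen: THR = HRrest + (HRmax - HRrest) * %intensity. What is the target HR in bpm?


Heart rate reserve = 176 - 72 = 104
Intensity fraction = 83 / 100 = 0.83
THR = 72 + 104 * 0.83 = 158.32 bpm

158.32 bpm


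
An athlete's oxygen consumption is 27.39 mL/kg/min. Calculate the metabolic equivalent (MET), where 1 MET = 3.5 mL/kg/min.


MET = VO2 / 3.5
= 27.39 / 3.5
= 7.83 METs

7.83 METs


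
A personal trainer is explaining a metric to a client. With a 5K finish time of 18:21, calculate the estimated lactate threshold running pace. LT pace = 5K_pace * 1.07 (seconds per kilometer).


Race duration = 1101 s for 5 km
Average pace = 1101 / 5 = 220.2 s/km
LT pace = 220.2 * 1.07
= 235.61 s/km

235.61 s/km


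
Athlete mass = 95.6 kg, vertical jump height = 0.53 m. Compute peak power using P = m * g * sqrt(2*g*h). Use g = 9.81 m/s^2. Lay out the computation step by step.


sqrt(2 * 9.81 * 0.53) = sqrt(10.3986) = 3.224686 m/s
P = 95.6 * 9.81 * 3.224686
= 3024.23 W

3024.23 W


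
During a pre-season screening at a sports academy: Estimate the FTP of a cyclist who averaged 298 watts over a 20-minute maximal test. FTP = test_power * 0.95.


FTP = 298 * 0.95 = 283.1 W

283.1 W


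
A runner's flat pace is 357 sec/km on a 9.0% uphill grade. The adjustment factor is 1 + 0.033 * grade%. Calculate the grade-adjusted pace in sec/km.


Factor = 1 + 0.033 * 9.0 = 1.297
Adjusted pace = 357 * 1.297
= 463.03 sec/km

463.03 s/km


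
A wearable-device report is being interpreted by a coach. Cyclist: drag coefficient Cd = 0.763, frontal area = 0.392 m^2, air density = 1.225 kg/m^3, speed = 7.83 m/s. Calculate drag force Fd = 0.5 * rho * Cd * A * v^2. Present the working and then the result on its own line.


v^2 = 7.83^2 = 61.3089
Fd = 0.5 * 1.225 * 0.763 * 0.392 * 61.3089
= 11.232 N

11.232 N


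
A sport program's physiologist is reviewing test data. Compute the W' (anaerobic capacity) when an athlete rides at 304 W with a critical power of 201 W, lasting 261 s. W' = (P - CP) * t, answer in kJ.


Above-CP power = 103 W
Duration = 261 s
W' = 103 * 261 = 26883 J
Convert: 26883 / 1000 = 26.883 kJ

26.883 kJ


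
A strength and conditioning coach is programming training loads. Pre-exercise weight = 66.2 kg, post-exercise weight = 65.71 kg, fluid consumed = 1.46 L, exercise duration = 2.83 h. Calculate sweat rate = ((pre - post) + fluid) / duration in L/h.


Weight loss = 66.2 - 65.71 = 0.49 kg (approx L)
Total sweat = 0.49 + 1.46 = 1.95 L
Sweat rate = 1.95 / 2.83 = 0.689 L/h

0.689 L/h


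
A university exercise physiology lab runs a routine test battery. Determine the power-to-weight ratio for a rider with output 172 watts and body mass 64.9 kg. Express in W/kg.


P/W = 172 / 64.9 = 2.65 W/kg

2.65 W/kg


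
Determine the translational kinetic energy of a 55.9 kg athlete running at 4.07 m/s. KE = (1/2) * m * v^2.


KE = 0.5 * m * v^2
= 0.5 * 55.9 * 4.07^2
= 0.5 * 55.9 * 16.5649
= 462.99 J

462.99 J


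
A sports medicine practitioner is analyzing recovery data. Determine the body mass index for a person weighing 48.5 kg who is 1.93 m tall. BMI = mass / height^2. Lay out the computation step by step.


BMI = mass / height^2
= 48.5 / 1.93^2
= 48.5 / 3.7249
= 13.02 kg/m^2

13.02 kg/m^2


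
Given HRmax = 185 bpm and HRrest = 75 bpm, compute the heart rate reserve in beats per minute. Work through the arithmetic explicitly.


Heart rate reserve = maximum HR minus resting HR
HRR = 185 - 75 = 110 bpm

110 bpm


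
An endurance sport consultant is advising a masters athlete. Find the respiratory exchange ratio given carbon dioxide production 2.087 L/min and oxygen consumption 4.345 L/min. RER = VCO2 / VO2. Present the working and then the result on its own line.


VCO2 = 2.087 L/min
VO2 = 4.345 L/min
RER = 2.087 / 4.345 = 0.4803

0.4803


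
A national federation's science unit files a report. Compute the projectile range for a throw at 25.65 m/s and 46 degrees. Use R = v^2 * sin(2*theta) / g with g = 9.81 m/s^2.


Two times the angle = 92 degrees
sin(92) = 0.999391
R = 657.9225 * 0.999391 / 9.81 = 67.026 m

67.026 m


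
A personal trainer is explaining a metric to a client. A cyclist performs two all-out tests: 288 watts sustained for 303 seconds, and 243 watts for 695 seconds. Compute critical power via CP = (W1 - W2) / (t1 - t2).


W1 = P1 * t1 = 288 * 303 = 87264 J
W2 = P2 * t2 = 243 * 695 = 168885 J
CP = (87264 - 168885) / (303 - 695)
= 208.22 W

208.22 W


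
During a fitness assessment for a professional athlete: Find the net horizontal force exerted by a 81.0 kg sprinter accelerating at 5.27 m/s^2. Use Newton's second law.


Newton's second law: F = m * a
F = 81.0 * 5.27 = 426.87 N

426.87 N


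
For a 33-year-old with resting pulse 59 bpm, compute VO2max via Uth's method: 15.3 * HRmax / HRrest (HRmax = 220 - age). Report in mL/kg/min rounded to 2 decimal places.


Step 1: HRmax = 220 - 33 = 187 bpm
Step 2: Ratio = 187 / 59 = 3.1695
Step 3: VO2max = 15.3 * 3.1695 = 48.49 mL/kg/min

48.49 mL/kg/min


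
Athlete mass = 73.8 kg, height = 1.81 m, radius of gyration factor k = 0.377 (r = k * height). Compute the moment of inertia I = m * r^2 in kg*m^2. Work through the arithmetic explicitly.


r = k * height = 0.377 * 1.81 = 0.68237 m
r^2 = 0.68237^2 = 0.465629
I = 73.8 * 0.465629 = 34.363 kg*m^2

34.363 kg*m^2


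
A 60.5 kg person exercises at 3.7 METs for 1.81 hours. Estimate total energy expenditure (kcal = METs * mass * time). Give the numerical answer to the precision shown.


Energy = METs * mass(kg) * time(h)
= 3.7 * 60.5 * 1.81
= 405.17 kcal

405.17 kcal


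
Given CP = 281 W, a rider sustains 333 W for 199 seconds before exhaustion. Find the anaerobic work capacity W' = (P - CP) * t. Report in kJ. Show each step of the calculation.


Excess power = 333 - 281 = 52 W
Work above CP = 52 * 199 = 10348 J
W' = 10.348 kJ

10.348 kJ


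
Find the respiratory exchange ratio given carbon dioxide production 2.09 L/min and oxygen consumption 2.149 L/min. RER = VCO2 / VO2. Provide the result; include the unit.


VCO2 = 2.09 L/min
VO2 = 2.149 L/min
RER = 2.09 / 2.149 = 0.9725

0.9725


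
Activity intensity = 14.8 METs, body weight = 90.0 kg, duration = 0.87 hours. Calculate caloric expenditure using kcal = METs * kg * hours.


kcal = 14.8 * 90.0 * 0.87
= 1332.0 * 0.87
= 1158.84 kcal

1158.84 kcal


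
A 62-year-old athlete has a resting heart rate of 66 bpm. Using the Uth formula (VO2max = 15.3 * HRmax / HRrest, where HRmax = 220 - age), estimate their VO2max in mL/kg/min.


HRmax = 220 - 62 = 158 bpm
Ratio = HRmax / HRrest = 158 / 66 = 2.3939
VO2max = 15.3 * 2.3939 = 36.63 mL/kg/min

36.63 mL/kg/min


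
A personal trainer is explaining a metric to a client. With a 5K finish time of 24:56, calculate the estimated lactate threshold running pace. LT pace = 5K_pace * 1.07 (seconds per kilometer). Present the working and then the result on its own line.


Race duration = 1496 s for 5 km
Average pace = 1496 / 5 = 299.2 s/km
LT pace = 299.2 * 1.07
= 320.14 s/km

320.14 s/km


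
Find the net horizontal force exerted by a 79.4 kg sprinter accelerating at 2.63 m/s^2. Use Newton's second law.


Newton's second law: F = m * a
F = 79.4 * 2.63 = 208.82 N

208.82 N


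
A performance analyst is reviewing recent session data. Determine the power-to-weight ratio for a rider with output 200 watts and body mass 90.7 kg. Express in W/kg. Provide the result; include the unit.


P/W = 200 / 90.7 = 2.205 W/kg

2.205 W/kg


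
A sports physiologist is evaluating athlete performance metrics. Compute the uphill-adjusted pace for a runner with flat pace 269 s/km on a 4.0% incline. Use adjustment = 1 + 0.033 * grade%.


Adjustment factor = 1 + 0.033 * 4.0 = 1.132
Grade-adjusted pace = 269 * 1.132 = 304.51 s/km

304.51 s/km


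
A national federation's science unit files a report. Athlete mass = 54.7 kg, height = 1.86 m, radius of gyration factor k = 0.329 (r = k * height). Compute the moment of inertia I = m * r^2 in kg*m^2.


r = k * height = 0.329 * 1.86 = 0.61194 m
r^2 = 0.61194^2 = 0.374471
I = 54.7 * 0.374471 = 20.484 kg*m^2

20.484 kg*m^2


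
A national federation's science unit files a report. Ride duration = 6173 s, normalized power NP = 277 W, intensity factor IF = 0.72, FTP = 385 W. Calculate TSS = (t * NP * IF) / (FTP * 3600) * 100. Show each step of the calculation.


Numerator = 6173 * 277 * 0.72 = 1231143.12
Denominator = 385 * 3600 = 1386000
TSS = 1231143.12 / 1386000 * 100
= 88.83

88.83 TSS


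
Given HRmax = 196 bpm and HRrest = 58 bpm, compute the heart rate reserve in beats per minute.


Heart rate reserve = maximum HR minus resting HR
HRR = 196 - 58 = 138 bpm

138 bpm


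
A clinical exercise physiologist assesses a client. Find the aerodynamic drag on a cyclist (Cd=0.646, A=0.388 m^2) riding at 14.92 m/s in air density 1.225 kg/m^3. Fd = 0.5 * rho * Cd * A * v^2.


Fd = 0.5 * 1.225 * 0.646 * 0.388 * 14.92^2
= 0.5 * 1.225 * 0.646 * 0.388 * 222.6064
= 34.175 N

34.175 N


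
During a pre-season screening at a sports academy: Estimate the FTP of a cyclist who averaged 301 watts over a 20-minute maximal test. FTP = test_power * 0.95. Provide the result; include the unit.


FTP = 301 * 0.95 = 285.95 W

285.95 W


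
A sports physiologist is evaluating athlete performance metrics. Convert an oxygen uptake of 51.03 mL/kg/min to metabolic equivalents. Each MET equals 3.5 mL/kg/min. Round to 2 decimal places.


One MET = 3.5 mL/kg/min
Number of METs = 51.03 / 3.5
= 14.58 METs

14.58 METs


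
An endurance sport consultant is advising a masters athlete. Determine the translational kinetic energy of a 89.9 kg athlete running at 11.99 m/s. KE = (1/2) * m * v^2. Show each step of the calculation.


KE = 0.5 * m * v^2
= 0.5 * 89.9 * 11.99^2
= 0.5 * 89.9 * 143.7601
= 6462.02 J

6462.02 J


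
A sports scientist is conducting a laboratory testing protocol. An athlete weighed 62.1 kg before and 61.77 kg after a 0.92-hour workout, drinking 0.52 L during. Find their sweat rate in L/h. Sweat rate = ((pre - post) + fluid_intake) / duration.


Body mass change = 0.33 kg
Total sweat loss = 0.33 + 0.52 = 0.85 L
Rate = 0.85 / 0.92 = 0.924 L/h

0.924 L/h


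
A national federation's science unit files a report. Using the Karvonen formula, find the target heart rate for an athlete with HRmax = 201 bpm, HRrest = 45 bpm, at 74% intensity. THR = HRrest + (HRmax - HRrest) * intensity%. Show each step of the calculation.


HRR = 201 - 45 = 156
THR = 45 + 156 * 0.74
= 45 + 115.44
= 160.44 bpm

160.44 bpm


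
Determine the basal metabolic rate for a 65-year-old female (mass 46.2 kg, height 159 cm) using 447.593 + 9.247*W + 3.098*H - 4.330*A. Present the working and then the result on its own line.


BMR = 447.593 + 9.247*46.2 + 3.098*159 - 4.330*65
= 1085.94 kcal/day

1085.94 kcal/day


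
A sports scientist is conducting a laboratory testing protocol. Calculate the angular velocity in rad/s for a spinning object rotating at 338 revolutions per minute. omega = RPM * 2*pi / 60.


omega = RPM * 2*pi / 60
= 338 * 6.28318531 / 60
= 35.395 rad/s

35.395 rad/s


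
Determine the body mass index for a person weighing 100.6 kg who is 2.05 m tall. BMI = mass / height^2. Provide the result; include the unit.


BMI = mass / height^2
= 100.6 / 2.05^2
= 100.6 / 4.2025
= 23.94 kg/m^2

23.94 kg/m^2


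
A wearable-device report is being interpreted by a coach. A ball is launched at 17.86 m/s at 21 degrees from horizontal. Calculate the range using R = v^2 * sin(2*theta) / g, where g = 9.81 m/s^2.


sin(2 * 21) = sin(42) = 0.669131
v^2 = 17.86^2 = 318.9796
R = 318.9796 * 0.669131 / 9.81
= 21.757 m

21.757 m


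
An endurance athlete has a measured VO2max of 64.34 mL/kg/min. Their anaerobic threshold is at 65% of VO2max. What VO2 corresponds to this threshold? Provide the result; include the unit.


Anaerobic threshold VO2 = VO2max * 65%
= 64.34 * 0.65
= 41.82 mL/kg/min

41.82 mL/kg/min


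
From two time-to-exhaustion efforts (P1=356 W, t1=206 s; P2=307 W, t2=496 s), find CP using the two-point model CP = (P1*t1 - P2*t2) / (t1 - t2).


Work in trial 1 = 73336 J
Work in trial 2 = 152272 J
Delta work = -78936 J
Delta time = -290 s
CP = -78936 / -290 = 272.19 W

272.19 W


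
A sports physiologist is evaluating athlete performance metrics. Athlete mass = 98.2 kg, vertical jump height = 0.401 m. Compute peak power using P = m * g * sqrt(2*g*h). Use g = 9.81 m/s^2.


sqrt(2 * 9.81 * 0.401) = sqrt(7.86762) = 2.804928 m/s
P = 98.2 * 9.81 * 2.804928
= 2702.1 W

2702.1 W


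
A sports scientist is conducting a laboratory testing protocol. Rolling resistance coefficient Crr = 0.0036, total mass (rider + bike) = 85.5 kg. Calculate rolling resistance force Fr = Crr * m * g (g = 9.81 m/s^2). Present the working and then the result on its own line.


Fr = Crr * m * g
= 0.0036 * 85.5 * 9.81
= 3.02 N

3.02 N


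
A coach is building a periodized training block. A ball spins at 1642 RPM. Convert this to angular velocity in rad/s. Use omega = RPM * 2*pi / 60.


omega = 1642 * 2 * pi / 60
= 1642 * 6.28318531 / 60
= 10316.99 / 60
= 171.95 rad/s

171.95 rad/s


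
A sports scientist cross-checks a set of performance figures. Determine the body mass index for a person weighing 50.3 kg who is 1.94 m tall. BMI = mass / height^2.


BMI = mass / height^2
= 50.3 / 1.94^2
= 50.3 / 3.7636
= 13.36 kg/m^2

13.36 kg/m^2


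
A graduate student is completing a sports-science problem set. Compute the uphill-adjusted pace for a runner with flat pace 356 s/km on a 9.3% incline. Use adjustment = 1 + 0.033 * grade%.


Adjustment factor = 1 + 0.033 * 9.3 = 1.3069
Grade-adjusted pace = 356 * 1.3069 = 465.26 s/km

465.26 s/km


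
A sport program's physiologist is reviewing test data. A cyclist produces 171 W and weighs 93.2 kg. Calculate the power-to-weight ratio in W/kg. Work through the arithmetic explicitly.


P/W = power / mass
= 171 / 93.2
= 1.835 W/kg

1.835 W/kg


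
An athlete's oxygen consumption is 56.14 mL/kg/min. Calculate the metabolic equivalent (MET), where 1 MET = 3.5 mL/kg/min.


MET = VO2 / 3.5
= 56.14 / 3.5
= 16.04 METs

16.04 METs


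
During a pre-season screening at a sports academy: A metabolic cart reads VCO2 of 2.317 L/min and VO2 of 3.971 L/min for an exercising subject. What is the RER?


RER = VCO2 / VO2 = 2.317 / 3.971 = 0.5835

0.5835


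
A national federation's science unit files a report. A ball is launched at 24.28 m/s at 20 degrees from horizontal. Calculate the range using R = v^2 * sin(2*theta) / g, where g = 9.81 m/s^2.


sin(2 * 20) = sin(40) = 0.642788
v^2 = 24.28^2 = 589.5184
R = 589.5184 * 0.642788 / 9.81
= 38.627 m

38.627 m


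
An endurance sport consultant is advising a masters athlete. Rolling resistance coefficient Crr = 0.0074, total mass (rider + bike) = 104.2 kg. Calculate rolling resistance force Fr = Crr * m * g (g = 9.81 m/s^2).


Fr = Crr * m * g
= 0.0074 * 104.2 * 9.81
= 7.564 N

7.564 N


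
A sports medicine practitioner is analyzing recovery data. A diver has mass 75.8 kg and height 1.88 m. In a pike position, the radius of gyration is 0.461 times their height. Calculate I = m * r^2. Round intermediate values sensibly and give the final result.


r = 0.461 * 1.88 = 0.86668 m
I = m * r^2 = 75.8 * 0.751134 = 56.936 kg*m^2

56.936 kg*m^2


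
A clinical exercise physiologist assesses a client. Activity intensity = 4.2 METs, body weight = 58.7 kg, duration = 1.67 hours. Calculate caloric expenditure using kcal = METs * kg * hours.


kcal = 4.2 * 58.7 * 1.67
= 246.54 * 1.67
= 411.72 kcal

411.72 kcal


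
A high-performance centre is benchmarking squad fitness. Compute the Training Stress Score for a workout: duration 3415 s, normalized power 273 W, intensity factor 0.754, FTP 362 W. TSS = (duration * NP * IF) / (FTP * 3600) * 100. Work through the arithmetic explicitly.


Product = 3415 * 273 * 0.754 = 702950.43
Base = 362 * 3600 = 1303200
TSS = 702950.43 / 1303200 * 100 = 53.94

53.94 TSS


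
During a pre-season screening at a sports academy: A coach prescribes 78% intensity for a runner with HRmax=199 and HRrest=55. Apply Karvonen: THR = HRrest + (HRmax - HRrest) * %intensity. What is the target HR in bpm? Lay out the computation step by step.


Heart rate reserve = 199 - 55 = 144
Intensity fraction = 78 / 100 = 0.78
THR = 55 + 144 * 0.78 = 167.32 bpm

167.32 bpm


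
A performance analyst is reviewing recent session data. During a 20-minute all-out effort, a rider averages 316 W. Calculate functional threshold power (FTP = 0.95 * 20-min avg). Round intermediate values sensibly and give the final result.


FTP = 0.95 * 316
= 300.2 W

300.2 W


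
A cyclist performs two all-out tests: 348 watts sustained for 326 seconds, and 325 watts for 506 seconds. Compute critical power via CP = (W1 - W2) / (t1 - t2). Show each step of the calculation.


W1 = P1 * t1 = 348 * 326 = 113448 J
W2 = P2 * t2 = 325 * 506 = 164450 J
CP = (113448 - 164450) / (326 - 506)
= 283.34 W

283.34 W


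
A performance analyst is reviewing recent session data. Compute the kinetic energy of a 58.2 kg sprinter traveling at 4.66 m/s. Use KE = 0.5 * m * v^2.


Velocity squared = 21.7156
KE = 0.5 * 58.2 * 21.7156 = 631.92 J

631.92 J


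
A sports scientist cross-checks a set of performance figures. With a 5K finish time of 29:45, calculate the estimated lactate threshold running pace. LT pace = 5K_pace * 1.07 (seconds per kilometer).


Race duration = 1785 s for 5 km
Average pace = 1785 / 5 = 357.0 s/km
LT pace = 357.0 * 1.07
= 381.99 s/km

381.99 s/km


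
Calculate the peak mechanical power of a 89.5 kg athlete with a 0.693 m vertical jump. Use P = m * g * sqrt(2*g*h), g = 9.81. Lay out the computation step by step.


First, sqrt(2gh) = sqrt(2 * 9.81 * 0.693)
= sqrt(13.59666) = 3.687365 m/s
Power = 89.5 * 9.81 * 3.687365 = 3237.49 W

3237.49 W


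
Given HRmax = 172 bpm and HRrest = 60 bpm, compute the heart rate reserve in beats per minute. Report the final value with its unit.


Heart rate reserve = maximum HR minus resting HR
HRR = 172 - 60 = 112 bpm

112 bpm


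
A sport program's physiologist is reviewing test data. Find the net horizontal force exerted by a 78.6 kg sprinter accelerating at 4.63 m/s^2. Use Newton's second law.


Newton's second law: F = m * a
F = 78.6 * 4.63 = 363.92 N

363.92 N


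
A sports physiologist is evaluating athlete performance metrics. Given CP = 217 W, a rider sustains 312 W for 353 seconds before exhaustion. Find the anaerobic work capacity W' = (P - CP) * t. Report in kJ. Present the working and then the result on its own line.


Excess power = 312 - 217 = 95 W
Work above CP = 95 * 353 = 33535 J
W' = 33.535 kJ

33.535 kJ


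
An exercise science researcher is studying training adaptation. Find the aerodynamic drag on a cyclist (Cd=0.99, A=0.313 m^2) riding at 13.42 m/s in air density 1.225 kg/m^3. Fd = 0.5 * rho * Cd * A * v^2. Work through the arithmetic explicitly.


Fd = 0.5 * 1.225 * 0.99 * 0.313 * 13.42^2
= 0.5 * 1.225 * 0.99 * 0.313 * 180.0964
= 34.181 N

34.181 N


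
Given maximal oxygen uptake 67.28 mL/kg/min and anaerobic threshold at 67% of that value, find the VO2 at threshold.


Percentage as decimal = 0.67
VO2 at AT = 67.28 * 0.67 = 45.08 mL/kg/min

45.08 mL/kg/min


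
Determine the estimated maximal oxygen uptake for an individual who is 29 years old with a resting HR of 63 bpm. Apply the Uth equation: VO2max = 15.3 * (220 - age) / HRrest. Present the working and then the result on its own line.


HRmax = 220 - 29 = 191
VO2max = 15.3 * (191 / 63)
= 15.3 * 3.0317
= 46.39 mL/kg/min

46.39 mL/kg/min


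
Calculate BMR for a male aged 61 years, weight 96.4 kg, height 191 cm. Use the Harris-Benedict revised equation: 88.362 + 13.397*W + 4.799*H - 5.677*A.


Substituting values:
W term = 13.397 * 96.4 = 1291.4708
H term = 4.799 * 191 = 916.609
A term = 5.677 * 61 = 346.297
BMR = 1950.14 kcal/day

1950.14 kcal/day


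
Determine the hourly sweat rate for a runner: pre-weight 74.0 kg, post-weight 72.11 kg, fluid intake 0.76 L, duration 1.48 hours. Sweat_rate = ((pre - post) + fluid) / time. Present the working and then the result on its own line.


Mass lost = 74.0 - 72.11 = 1.89 kg
Add fluid consumed: 1.89 + 0.76 = 2.65 L total sweat
Sweat rate = 2.65 / 1.48 = 1.791 L/h

1.791 L/h


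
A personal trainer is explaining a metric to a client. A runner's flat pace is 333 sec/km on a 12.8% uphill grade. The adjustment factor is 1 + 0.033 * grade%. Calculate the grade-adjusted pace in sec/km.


Factor = 1 + 0.033 * 12.8 = 1.4224
Adjusted pace = 333 * 1.4224
= 473.66 sec/km

473.66 s/km


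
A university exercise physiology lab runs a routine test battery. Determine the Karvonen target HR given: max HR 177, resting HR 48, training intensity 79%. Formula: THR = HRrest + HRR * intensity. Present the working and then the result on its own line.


HRR = HRmax - HRrest = 177 - 48 = 129
THR = 48 + 129 * 0.79
= 149.91 bpm

149.91 bpm


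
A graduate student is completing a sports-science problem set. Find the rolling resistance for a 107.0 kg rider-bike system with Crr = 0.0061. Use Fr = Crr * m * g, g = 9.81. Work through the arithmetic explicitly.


m * g = 107.0 * 9.81 = 1049.67 N
Fr = 0.0061 * 1049.67 = 6.403 N

6.403 N


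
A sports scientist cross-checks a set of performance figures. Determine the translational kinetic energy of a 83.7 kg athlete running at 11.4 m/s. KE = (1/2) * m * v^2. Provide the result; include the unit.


KE = 0.5 * m * v^2
= 0.5 * 83.7 * 11.4^2
= 0.5 * 83.7 * 129.96
= 5438.83 J

5438.83 J


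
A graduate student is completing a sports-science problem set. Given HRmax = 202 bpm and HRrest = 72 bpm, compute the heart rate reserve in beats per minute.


Heart rate reserve = maximum HR minus resting HR
HRR = 202 - 72 = 130 bpm

130 bpm


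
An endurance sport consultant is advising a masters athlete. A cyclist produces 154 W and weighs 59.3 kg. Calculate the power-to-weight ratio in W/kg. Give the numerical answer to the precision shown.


P/W = power / mass
= 154 / 59.3
= 2.597 W/kg

2.597 W/kg


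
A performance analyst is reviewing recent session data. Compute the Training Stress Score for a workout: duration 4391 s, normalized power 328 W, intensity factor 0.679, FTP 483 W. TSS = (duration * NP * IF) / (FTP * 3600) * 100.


Product = 4391 * 328 * 0.679 = 977928.392
Base = 483 * 3600 = 1738800
TSS = 977928.392 / 1738800 * 100 = 56.24

56.24 TSS


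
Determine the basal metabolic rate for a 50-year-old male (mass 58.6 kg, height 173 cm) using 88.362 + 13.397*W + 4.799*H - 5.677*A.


BMR = 88.362 + 13.397*58.6 + 4.799*173 - 5.677*50
= 1419.8 kcal/day

1419.8 kcal/day


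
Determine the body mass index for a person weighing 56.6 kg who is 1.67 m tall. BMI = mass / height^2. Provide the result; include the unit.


BMI = mass / height^2
= 56.6 / 1.67^2
= 56.6 / 2.7889
= 20.29 kg/m^2

20.29 kg/m^2


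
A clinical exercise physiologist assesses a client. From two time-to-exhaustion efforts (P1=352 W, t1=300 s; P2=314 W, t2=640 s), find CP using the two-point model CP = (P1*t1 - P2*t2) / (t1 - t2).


Work in trial 1 = 105600 J
Work in trial 2 = 200960 J
Delta work = -95360 J
Delta time = -340 s
CP = -95360 / -340 = 280.47 W

280.47 W


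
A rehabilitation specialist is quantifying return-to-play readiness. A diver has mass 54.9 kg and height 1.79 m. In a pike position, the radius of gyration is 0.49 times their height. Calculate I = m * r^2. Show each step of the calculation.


r = 0.49 * 1.79 = 0.8771 m
I = m * r^2 = 54.9 * 0.769304 = 42.235 kg*m^2

42.235 kg*m^2


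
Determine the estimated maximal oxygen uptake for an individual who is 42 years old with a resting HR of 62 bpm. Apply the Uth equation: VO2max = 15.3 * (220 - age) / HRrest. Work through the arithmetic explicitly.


HRmax = 220 - 42 = 178
VO2max = 15.3 * (178 / 62)
= 15.3 * 2.871
= 43.93 mL/kg/min

43.93 mL/kg/min


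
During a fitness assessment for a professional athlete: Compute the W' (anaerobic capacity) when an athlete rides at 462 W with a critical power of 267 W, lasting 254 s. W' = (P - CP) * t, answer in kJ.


Above-CP power = 195 W
Duration = 254 s
W' = 195 * 254 = 49530 J
Convert: 49530 / 1000 = 49.53 kJ

49.53 kJ


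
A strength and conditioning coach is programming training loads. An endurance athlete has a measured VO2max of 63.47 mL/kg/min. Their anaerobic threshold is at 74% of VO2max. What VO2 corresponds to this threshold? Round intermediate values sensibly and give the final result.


Anaerobic threshold VO2 = VO2max * 74%
= 63.47 * 0.74
= 46.97 mL/kg/min

46.97 mL/kg/min


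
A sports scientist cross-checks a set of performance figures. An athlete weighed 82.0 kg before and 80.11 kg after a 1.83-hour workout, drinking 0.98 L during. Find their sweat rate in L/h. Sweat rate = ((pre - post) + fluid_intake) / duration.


Body mass change = 1.89 kg
Total sweat loss = 1.89 + 0.98 = 2.87 L
Rate = 2.87 / 1.83 = 1.568 L/h

1.568 L/h


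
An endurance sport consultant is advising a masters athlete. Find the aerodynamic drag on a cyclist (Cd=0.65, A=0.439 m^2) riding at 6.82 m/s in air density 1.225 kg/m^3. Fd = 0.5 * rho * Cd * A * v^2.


Fd = 0.5 * 1.225 * 0.65 * 0.439 * 6.82^2
= 0.5 * 1.225 * 0.65 * 0.439 * 46.5124
= 8.129 N

8.129 N


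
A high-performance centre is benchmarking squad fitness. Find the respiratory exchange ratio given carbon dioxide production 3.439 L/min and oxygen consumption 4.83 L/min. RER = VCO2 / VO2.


VCO2 = 3.439 L/min
VO2 = 4.83 L/min
RER = 3.439 / 4.83 = 0.712

0.712


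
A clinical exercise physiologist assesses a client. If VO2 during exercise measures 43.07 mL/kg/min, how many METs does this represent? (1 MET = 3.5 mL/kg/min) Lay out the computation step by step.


METs = VO2 / 3.5 = 43.07 / 3.5 = 12.31

12.31 METs


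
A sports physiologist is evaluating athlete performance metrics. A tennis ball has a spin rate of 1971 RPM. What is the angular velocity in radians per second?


Convert RPM to rad/s: multiply by 2*pi and divide by 60
omega = 1971 * 2 * pi / 60
= 206.403 rad/s

206.403 rad/s


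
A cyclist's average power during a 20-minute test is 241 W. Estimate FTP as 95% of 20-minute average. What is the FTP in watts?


FTP = 20-min power * 0.95
= 241 * 0.95
= 228.95 W

228.95 W


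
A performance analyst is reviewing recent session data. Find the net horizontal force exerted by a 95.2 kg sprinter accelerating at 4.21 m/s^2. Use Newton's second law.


Newton's second law: F = m * a
F = 95.2 * 4.21 = 400.79 N

400.79 N
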